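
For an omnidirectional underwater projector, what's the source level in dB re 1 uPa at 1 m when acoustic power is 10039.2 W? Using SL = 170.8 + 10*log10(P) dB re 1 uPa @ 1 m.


SL = 170.8 + 10*log10(10039.2) = 170.8 + 40.02 = 210.82

210.82 dB


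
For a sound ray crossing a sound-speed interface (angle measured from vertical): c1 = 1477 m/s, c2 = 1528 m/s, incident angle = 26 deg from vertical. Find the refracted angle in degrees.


26.97 deg


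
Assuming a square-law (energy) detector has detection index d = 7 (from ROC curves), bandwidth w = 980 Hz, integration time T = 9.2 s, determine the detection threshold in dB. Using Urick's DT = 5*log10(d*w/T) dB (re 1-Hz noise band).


DT = 5*log10(d*w/T) = 5*log10(7 * 980 / 9.2) = 5*log10(745.65) = 14.36

14.36 dB


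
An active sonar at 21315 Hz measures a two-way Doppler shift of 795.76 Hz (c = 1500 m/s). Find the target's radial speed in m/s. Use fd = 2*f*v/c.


From fd = 2*f*v/c, v = c*fd/(2*f) = 1500 * 795.76 / (2*21315) = 28.0

28.0 m/s


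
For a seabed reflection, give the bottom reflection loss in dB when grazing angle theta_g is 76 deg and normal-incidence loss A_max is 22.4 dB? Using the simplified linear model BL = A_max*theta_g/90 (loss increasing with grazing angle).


18.92 dB


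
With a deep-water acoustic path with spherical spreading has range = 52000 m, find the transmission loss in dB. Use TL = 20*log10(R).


TL = 20*log10(52000) = 94.32

94.32 dB


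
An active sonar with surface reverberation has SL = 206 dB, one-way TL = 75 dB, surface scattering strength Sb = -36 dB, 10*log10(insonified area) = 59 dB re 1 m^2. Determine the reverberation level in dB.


79 dB


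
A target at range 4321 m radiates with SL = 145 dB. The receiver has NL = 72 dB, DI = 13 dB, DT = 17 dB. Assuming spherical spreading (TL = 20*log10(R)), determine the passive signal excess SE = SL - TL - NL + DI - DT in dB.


-3.71 dB


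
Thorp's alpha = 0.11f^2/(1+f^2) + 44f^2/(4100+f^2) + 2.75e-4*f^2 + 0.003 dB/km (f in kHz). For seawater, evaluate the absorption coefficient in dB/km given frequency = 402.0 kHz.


f^2 = 161604.0
alpha = 0.11*161604.0/(1+161604.0) + 44*161604.0/(4100+161604.0) + 2.75e-4*161604.0 + 0.003 = 87.465

87.465 dB/km


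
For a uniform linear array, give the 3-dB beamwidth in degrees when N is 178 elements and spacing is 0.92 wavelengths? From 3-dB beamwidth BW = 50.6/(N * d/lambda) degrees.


0.31 deg


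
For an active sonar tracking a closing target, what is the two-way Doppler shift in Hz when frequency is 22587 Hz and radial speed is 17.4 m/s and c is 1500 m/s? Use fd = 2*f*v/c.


524.02 Hz


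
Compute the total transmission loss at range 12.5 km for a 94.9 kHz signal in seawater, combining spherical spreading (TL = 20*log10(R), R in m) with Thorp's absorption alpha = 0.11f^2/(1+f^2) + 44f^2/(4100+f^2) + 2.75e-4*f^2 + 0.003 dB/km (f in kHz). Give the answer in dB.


Step 1 (Thorp): alpha = 0.11*9006.01/(1+9006.01) + 44*9006.01/(4100+9006.01) + 2.75e-4*9006.01 + 0.003 = 32.825 dB/km
Step 2: TL_spread = 20*log10(12500) = 81.94 dB
Step 3: TL_abs = alpha*R = 32.825 * 12.5 = 410.31 dB
Step 4: TL_total = 81.94 + 410.31 = 492.25

492.25 dB


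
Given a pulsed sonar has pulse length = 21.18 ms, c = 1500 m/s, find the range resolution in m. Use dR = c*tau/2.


15.885 m


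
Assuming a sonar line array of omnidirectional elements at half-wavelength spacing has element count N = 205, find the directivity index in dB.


23.12 dB


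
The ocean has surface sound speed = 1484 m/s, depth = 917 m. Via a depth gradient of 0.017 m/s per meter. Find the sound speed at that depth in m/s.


c = 1484 + 0.017 * 917 = 1499.589

1499.589 m/s


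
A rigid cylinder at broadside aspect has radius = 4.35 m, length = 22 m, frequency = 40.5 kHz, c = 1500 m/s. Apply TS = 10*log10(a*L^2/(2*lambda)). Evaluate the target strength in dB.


44.54 dB


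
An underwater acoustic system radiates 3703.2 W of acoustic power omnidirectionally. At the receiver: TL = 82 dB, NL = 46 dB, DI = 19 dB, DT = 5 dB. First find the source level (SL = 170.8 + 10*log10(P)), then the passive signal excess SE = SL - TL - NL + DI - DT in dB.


Step 1: SL = 170.8 + 10*log10(3703.2) = 206.49 dB
Step 2: SE = SL - TL - NL + DI - DT = 206.49 - 82 - 46 + 19 - 5 = 92.49

92.49 dB


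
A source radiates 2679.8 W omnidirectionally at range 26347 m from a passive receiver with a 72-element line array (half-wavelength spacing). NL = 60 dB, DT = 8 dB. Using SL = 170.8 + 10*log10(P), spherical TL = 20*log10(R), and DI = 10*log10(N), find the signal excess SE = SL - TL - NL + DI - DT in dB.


67.24 dB


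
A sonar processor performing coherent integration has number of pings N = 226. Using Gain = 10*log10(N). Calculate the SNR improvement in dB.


Gain = 10*log10(226) = 23.54

23.54 dB


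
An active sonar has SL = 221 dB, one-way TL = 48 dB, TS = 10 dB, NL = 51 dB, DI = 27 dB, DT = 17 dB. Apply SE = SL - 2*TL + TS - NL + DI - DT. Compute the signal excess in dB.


SE = SL - 2*TL + TS - NL + DI - DT = 221 - 2*48 + (10) - 51 + 27 - 17 = 94

94 dB


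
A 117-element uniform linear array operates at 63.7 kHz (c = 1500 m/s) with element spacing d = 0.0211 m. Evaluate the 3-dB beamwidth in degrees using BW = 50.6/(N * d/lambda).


Step 1: lambda = 1500/63700 = 0.02355 m
Step 2: d/lambda = 0.0211/0.02355 = 0.896
Step 3: BW = 50.6/(N * d/lambda) = 50.6/(117 * 0.896) = 0.48

0.48 deg


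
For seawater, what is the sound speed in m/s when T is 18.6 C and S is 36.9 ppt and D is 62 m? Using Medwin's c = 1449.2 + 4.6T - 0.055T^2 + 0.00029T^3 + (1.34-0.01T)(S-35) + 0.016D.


c = 1449.2 + 4.6*18.6 - 0.055*18.6^2 + 0.00029*18.6^3 + (1.34 - 0.01*18.6)*(36.9 - 35) + 0.016*62 = 1520.78

1520.78 m/s


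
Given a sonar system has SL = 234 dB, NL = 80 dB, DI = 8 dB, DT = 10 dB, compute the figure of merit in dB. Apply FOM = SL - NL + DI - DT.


152 dB


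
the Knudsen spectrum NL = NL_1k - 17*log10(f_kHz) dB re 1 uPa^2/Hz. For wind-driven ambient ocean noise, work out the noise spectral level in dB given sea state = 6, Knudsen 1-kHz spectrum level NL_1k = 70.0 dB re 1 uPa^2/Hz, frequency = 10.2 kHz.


52.85 dB


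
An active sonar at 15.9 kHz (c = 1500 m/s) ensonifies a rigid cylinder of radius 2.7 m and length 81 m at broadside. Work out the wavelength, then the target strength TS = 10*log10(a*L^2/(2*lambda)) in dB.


Step 1: lambda = c/f = 1500/15900 = 0.09434 m
Step 2: TS = 10*log10(a*L^2/(2*lambda)) = 10*log10(2.7*81^2/(2*0.09434)) = 49.73

49.73 dB


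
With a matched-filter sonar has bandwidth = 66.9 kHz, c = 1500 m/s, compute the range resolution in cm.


dR = c/(2*BW) = 1500 / (2 * 66.9e3) = 0.0112 m = 1.12 cm

1.12 cm


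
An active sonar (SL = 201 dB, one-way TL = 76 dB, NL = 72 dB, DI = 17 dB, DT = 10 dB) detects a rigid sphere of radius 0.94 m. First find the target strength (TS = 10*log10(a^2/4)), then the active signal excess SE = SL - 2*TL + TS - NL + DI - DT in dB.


Step 1: TS = 10*log10(0.94^2/4) = -6.56 dB
Step 2: SE = SL - 2*TL + TS - NL + DI - DT = 201 - 2*76 + (-6.56) - 72 + 17 - 10 = -22.56

-22.56 dB


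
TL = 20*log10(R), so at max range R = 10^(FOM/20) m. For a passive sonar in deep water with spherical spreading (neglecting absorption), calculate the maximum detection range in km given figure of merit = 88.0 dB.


25.12 km


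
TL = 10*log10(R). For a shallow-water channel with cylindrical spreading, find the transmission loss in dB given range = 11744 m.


40.7 dB


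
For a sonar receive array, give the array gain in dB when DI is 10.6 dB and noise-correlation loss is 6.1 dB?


AG = DI - L_corr = 10.6 - 6.1 = 4.5

4.5 dB


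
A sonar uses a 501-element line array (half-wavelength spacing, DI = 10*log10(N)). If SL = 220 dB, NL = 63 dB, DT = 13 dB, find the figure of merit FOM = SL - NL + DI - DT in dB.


Step 1: DI = 10*log10(501) = 27.0 dB
Step 2: FOM = SL - NL + DI - DT = 220 - 63 + 27.0 - 13 = 171.0

171.0 dB


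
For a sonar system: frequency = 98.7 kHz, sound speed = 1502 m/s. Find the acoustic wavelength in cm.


1.52 cm


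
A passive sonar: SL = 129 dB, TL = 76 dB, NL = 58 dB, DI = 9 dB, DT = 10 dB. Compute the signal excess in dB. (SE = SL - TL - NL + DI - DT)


-6 dB


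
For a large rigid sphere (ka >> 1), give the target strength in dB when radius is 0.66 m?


TS = 10*log10(0.66^2 / 4) = 10*log10(0.1089) = -9.63

-9.63 dB


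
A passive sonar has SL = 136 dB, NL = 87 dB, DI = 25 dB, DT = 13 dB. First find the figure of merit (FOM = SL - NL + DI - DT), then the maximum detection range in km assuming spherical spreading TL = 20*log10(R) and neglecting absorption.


Step 1: FOM = SL - NL + DI - DT = 136 - 87 + 25 - 13 = 61 dB
Step 2: at max range FOM = TL = 20*log10(R), so R = 10^(61/20) = 1122.02 m = 1.12 km

1.12 km


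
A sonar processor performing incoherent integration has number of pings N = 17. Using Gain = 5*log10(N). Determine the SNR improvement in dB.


6.15 dB


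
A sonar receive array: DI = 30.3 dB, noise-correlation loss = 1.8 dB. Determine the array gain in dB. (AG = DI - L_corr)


28.5 dB


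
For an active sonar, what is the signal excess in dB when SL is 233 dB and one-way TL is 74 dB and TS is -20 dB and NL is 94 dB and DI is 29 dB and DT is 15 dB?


SE = SL - 2*TL + TS - NL + DI - DT = 233 - 2*74 + (-20) - 94 + 29 - 15 = -15

-15 dB


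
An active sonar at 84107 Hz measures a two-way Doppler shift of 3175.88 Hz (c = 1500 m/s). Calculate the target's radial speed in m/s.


28.32 m/s


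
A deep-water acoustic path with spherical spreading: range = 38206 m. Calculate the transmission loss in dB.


TL = 20*log10(38206) = 91.64

91.64 dB


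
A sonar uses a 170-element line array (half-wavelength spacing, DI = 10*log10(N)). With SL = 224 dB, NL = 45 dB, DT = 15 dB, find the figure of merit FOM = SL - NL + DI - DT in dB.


186.3 dB


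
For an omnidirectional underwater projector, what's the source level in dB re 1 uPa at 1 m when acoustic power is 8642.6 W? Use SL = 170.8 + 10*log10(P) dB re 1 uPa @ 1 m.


210.17 dB


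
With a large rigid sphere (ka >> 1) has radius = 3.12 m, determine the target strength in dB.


TS = 10*log10(3.12^2 / 4) = 10*log10(2.4336) = 3.86

3.86 dB


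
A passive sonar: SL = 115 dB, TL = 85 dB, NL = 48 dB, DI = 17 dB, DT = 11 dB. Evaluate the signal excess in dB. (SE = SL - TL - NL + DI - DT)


SE = SL - TL - NL + DI - DT = 115 - 85 - 48 + 17 - 11 = -12

-12 dB


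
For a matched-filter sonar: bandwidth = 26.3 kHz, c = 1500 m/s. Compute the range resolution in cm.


2.85 cm


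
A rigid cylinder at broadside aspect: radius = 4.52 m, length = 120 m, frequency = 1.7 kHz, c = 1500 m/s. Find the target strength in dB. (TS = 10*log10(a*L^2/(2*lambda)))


lambda = 1500/1700 = 0.88235 m
TS = 10*log10(4.52*120^2/(2*0.88235)) = 45.67

45.67 dB


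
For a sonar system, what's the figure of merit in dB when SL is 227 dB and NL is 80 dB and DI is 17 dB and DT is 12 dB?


FOM = SL - NL + DI - DT = 227 - 80 + 17 - 12 = 152

152 dB


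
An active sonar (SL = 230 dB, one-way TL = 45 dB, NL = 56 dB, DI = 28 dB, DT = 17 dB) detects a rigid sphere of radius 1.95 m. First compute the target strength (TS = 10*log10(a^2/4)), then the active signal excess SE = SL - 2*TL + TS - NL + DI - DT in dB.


Step 1: TS = 10*log10(1.95^2/4) = -0.22 dB
Step 2: SE = SL - 2*TL + TS - NL + DI - DT = 230 - 2*45 + (-0.22) - 56 + 28 - 17 = 94.78

94.78 dB


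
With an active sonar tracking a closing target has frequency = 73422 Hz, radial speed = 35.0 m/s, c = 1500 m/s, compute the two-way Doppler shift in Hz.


fd = 2*f*v/c = 2 * 73422 * 35.0 / 1500 = 3426.36

3426.36 Hz


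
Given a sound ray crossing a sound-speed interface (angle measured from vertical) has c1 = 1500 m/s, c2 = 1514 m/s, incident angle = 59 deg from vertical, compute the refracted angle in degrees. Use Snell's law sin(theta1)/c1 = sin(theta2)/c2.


sin(theta2) = (c2/c1)*sin(theta1) = (1514/1500)*sin(59 deg) = 0.86517
theta2 = arcsin(0.86517) = 59.9

59.9 deg


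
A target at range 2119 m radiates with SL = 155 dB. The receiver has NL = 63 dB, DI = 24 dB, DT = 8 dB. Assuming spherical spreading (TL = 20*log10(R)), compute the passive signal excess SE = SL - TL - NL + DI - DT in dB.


Step 1: TL = 20*log10(2119) = 66.52 dB
Step 2: SE = 155 - 66.52 - 63 + 24 - 8 = 41.48

41.48 dB


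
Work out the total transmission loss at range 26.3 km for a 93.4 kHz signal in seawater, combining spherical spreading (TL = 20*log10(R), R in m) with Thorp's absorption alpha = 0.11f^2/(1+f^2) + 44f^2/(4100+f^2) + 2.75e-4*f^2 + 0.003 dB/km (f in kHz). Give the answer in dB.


Step 1 (Thorp): alpha = 0.11*8723.56/(1+8723.56) + 44*8723.56/(4100+8723.56) + 2.75e-4*8723.56 + 0.003 = 32.4441 dB/km
Step 2: TL_spread = 20*log10(26300) = 88.4 dB
Step 3: TL_abs = alpha*R = 32.4441 * 26.3 = 853.28 dB
Step 4: TL_total = 88.4 + 853.28 = 941.68

941.68 dB


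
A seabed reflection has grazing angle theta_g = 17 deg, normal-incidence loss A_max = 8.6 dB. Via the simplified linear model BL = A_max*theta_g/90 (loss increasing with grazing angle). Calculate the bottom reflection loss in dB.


1.62 dB


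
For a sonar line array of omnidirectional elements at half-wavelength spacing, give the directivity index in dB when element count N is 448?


DI = 10*log10(448) = 26.51

26.51 dB


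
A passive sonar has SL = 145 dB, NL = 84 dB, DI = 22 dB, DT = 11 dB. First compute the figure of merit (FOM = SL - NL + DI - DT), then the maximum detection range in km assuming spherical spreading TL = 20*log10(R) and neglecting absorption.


Step 1: FOM = SL - NL + DI - DT = 145 - 84 + 22 - 11 = 72 dB
Step 2: at max range FOM = TL = 20*log10(R), so R = 10^(72/20) = 3981.07 m = 3.98 km

3.98 km


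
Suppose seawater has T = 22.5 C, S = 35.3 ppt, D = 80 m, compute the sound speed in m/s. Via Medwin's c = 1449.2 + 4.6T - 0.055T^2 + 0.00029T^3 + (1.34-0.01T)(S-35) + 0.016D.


c = 1449.2 + 4.6*22.5 - 0.055*22.5^2 + 0.00029*22.5^3 + (1.34 - 0.01*22.5)*(35.3 - 35) + 0.016*80 = 1529.77

1529.77 m/s


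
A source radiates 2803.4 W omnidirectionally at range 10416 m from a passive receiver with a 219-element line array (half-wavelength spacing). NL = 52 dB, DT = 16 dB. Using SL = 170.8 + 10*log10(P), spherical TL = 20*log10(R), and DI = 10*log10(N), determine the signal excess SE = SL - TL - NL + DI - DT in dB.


Step 1: SL = 170.8 + 10*log10(2803.4) = 205.28 dB
Step 2: TL = 20*log10(10416) = 80.35 dB
Step 3: DI = 10*log10(219) = 23.4 dB
Step 4: SE = SL - TL - NL + DI - DT = 205.28 - 80.35 - 52 + 23.4 - 16 = 80.33

80.33 dB


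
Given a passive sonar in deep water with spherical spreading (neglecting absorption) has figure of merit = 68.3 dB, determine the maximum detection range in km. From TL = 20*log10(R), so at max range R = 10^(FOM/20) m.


At max range FOM = TL, so 20*log10(R) = 68.3
R = 10^(68.3/20) = 2600.16 m = 2.6 km

2.6 km


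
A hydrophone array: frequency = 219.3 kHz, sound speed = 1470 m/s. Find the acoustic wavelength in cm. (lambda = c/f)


0.67 cm


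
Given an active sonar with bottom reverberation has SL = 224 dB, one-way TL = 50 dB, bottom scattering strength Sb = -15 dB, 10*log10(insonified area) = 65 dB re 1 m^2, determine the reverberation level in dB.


RL = SL - 2*TL + Sb + 10*log10(A) = 224 - 2*50 + (-15) + 65 = 174

174 dB


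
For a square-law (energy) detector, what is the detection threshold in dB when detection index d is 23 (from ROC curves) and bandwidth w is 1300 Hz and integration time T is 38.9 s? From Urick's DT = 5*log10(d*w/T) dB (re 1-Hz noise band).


DT = 5*log10(d*w/T) = 5*log10(23 * 1300 / 38.9) = 5*log10(768.64) = 14.43

14.43 dB


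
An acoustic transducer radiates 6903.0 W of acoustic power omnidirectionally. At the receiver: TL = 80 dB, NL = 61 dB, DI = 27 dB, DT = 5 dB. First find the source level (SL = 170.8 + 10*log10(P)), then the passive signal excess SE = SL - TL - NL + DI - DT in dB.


Step 1: SL = 170.8 + 10*log10(6903.0) = 209.19 dB
Step 2: SE = SL - TL - NL + DI - DT = 209.19 - 80 - 61 + 27 - 5 = 90.19

90.19 dB


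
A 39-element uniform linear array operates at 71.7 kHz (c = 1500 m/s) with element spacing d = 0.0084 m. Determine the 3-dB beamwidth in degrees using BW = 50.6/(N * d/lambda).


Step 1: lambda = 1500/71700 = 0.02092 m
Step 2: d/lambda = 0.0084/0.02092 = 0.4015
Step 3: BW = 50.6/(N * d/lambda) = 50.6/(39 * 0.4015) = 3.23

3.23 deg


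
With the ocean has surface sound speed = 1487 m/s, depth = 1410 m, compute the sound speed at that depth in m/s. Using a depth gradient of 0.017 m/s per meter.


1510.97 m/s


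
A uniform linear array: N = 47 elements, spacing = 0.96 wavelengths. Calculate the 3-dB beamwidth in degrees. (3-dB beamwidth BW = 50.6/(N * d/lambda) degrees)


1.12 deg


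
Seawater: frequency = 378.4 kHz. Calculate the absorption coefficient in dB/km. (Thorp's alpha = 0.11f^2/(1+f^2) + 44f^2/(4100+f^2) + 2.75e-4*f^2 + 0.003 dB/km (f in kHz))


82.264 dB/km


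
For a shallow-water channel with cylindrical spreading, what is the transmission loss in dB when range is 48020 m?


46.81 dB


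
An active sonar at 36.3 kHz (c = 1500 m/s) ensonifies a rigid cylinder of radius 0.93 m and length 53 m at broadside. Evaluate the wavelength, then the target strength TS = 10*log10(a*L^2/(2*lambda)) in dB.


Step 1: lambda = c/f = 1500/36300 = 0.04132 m
Step 2: TS = 10*log10(a*L^2/(2*lambda)) = 10*log10(0.93*53^2/(2*0.04132)) = 45.0

45.0 dB


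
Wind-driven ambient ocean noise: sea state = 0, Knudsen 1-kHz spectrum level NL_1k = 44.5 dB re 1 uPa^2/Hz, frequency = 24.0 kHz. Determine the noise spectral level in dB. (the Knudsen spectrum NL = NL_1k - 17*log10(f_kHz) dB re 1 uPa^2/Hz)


NL = NL_1k - 17*log10(f_kHz) = 44.5 - 17*log10(24.0) = 44.5 - (23.46) = 21.04

21.04 dB


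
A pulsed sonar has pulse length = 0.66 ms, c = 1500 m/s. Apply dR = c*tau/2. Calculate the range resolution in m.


dR = c*tau/2 = 1500 * 0.66e-3 / 2 = 0.495

0.495 m


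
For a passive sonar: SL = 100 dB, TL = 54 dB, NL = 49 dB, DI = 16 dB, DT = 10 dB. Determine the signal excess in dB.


SE = SL - TL - NL + DI - DT = 100 - 54 - 49 + 16 - 10 = 3

3 dB


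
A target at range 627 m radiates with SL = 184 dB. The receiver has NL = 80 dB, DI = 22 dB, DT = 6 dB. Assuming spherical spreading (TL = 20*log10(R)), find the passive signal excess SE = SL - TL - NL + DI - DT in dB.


Step 1: TL = 20*log10(627) = 55.95 dB
Step 2: SE = 184 - 55.95 - 80 + 22 - 6 = 64.05

64.05 dB


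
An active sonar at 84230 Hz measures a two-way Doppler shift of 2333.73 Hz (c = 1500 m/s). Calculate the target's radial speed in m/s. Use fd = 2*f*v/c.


20.78 m/s


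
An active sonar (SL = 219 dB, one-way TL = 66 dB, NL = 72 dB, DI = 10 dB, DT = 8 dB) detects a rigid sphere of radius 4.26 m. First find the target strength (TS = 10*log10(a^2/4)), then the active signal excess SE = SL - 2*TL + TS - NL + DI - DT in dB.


Step 1: TS = 10*log10(4.26^2/4) = 6.57 dB
Step 2: SE = SL - 2*TL + TS - NL + DI - DT = 219 - 2*66 + (6.57) - 72 + 10 - 8 = 23.57

23.57 dB


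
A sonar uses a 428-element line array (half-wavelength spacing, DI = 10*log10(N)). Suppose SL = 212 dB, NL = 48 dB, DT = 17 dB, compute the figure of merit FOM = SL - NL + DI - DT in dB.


Step 1: DI = 10*log10(428) = 26.31 dB
Step 2: FOM = SL - NL + DI - DT = 212 - 48 + 26.31 - 17 = 173.31

173.31 dB


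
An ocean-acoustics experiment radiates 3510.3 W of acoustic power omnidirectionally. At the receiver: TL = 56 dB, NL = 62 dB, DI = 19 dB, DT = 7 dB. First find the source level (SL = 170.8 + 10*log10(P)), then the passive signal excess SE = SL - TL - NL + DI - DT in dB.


Step 1: SL = 170.8 + 10*log10(3510.3) = 206.25 dB
Step 2: SE = SL - TL - NL + DI - DT = 206.25 - 56 - 62 + 19 - 7 = 100.25

100.25 dB


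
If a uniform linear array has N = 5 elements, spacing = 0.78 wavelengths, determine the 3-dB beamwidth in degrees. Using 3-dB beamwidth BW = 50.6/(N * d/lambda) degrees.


12.97 deg


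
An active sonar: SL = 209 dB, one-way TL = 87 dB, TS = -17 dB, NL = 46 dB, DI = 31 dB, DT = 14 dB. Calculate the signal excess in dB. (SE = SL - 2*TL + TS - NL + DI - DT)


SE = SL - 2*TL + TS - NL + DI - DT = 209 - 2*87 + (-17) - 46 + 31 - 14 = -11

-11 dB


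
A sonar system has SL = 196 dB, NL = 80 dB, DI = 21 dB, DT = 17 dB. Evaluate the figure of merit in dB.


120 dB


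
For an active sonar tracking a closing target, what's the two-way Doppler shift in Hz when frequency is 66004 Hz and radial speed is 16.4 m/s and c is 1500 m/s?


fd = 2*f*v/c = 2 * 66004 * 16.4 / 1500 = 1443.29

1443.29 Hz


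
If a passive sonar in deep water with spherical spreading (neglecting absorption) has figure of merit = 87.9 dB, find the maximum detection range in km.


At max range FOM = TL, so 20*log10(R) = 87.9
R = 10^(87.9/20) = 24831.33 m = 24.83 km

24.83 km


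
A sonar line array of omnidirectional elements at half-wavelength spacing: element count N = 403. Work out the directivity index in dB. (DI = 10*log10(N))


26.05 dB


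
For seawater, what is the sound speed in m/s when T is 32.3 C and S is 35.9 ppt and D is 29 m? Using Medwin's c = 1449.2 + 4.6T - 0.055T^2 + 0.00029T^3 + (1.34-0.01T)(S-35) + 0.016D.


1551.55 m/s


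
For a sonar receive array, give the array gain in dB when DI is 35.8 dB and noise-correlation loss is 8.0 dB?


AG = DI - L_corr = 35.8 - 8.0 = 27.8

27.8 dB


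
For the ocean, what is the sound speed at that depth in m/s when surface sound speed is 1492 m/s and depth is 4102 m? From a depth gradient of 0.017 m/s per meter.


c = 1492 + 0.017 * 4102 = 1561.734

1561.734 m/s


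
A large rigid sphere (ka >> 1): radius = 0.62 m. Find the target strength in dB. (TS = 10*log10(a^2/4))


-10.17 dB


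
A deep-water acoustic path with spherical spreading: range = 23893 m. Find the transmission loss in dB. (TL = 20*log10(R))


TL = 20*log10(23893) = 87.57

87.57 dB


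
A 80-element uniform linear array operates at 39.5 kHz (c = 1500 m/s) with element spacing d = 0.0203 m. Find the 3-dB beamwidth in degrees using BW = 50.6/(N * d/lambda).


Step 1: lambda = 1500/39500 = 0.03797 m
Step 2: d/lambda = 0.0203/0.03797 = 0.5346
Step 3: BW = 50.6/(N * d/lambda) = 50.6/(80 * 0.5346) = 1.18

1.18 deg


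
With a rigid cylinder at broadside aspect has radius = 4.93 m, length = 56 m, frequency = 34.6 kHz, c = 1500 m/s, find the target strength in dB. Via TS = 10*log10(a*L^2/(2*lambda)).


lambda = 1500/34600 = 0.04335 m
TS = 10*log10(4.93*56^2/(2*0.04335)) = 52.51

52.51 dB


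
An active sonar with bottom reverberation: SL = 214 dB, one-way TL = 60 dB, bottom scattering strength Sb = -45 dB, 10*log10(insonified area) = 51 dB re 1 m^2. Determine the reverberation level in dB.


100 dB


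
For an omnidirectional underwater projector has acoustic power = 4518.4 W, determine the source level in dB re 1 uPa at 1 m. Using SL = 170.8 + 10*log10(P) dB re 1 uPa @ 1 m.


207.35 dB


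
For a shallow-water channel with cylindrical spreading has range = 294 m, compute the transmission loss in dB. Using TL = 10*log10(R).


24.68 dB


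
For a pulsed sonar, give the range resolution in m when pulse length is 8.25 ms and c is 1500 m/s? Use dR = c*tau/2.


6.1875 m


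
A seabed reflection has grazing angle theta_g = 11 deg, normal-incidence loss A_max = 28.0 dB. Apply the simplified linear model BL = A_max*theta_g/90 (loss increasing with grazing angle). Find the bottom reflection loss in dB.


BL = A_max * theta_g / 90 = 28.0 * 11 / 90 = 3.42

3.42 dB


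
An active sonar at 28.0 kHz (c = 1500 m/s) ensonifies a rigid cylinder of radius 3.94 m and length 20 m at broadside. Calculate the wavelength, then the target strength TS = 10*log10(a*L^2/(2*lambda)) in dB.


Step 1: lambda = c/f = 1500/28000 = 0.05357 m
Step 2: TS = 10*log10(a*L^2/(2*lambda)) = 10*log10(3.94*20^2/(2*0.05357)) = 41.68

41.68 dB


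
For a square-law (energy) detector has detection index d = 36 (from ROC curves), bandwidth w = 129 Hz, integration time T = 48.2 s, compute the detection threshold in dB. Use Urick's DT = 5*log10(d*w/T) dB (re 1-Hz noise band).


9.92 dB


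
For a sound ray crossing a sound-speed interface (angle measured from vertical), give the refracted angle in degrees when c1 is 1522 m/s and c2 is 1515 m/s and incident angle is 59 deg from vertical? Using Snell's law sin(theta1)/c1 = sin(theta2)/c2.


sin(theta2) = (c2/c1)*sin(theta1) = (1515/1522)*sin(59 deg) = 0.85323
theta2 = arcsin(0.85323) = 58.56

58.56 deg


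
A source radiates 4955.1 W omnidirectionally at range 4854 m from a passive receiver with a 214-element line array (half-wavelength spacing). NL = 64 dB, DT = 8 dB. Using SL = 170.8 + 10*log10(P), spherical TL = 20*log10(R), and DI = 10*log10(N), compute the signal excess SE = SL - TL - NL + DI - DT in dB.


85.33 dB


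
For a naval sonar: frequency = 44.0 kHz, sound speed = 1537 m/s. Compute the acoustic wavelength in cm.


lambda = c/f = 1537 / 44000 = 0.0349 m = 3.49 cm

3.49 cm


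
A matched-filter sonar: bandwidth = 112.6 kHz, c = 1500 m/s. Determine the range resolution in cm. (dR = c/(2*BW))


0.67 cm


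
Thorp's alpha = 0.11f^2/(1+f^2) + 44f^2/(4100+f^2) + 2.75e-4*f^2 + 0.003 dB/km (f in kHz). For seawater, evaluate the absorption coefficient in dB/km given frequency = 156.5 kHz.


f^2 = 24492.25
alpha = 0.11*24492.25/(1+24492.25) + 44*24492.25/(4100+24492.25) + 2.75e-4*24492.25 + 0.003 = 44.539

44.539 dB/km


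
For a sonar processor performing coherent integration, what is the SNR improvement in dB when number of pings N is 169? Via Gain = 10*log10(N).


22.28 dB


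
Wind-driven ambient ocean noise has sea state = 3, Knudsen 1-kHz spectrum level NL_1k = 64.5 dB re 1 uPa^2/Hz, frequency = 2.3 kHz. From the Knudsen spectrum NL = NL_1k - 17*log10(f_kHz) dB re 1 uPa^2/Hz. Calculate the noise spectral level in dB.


58.35 dB


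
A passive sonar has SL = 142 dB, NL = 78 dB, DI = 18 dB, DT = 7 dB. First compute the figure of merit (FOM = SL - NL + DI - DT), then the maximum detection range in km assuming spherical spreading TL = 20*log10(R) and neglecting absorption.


Step 1: FOM = SL - NL + DI - DT = 142 - 78 + 18 - 7 = 75 dB
Step 2: at max range FOM = TL = 20*log10(R), so R = 10^(75/20) = 5623.41 m = 5.62 km

5.62 km


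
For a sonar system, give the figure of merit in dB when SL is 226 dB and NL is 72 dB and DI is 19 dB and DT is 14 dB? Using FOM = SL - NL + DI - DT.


159 dB


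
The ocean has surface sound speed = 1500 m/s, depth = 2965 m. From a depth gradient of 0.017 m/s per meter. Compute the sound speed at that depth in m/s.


c = 1500 + 0.017 * 2965 = 1550.405

1550.405 m/s


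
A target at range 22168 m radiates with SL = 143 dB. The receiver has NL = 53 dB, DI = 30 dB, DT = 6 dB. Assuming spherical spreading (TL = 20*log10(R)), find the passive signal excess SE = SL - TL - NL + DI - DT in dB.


Step 1: TL = 20*log10(22168) = 86.91 dB
Step 2: SE = 143 - 86.91 - 53 + 30 - 6 = 27.09

27.09 dB


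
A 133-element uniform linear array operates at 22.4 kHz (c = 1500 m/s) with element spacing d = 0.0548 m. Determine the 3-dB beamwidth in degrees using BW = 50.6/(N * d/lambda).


Step 1: lambda = 1500/22400 = 0.06696 m
Step 2: d/lambda = 0.0548/0.06696 = 0.8184
Step 3: BW = 50.6/(N * d/lambda) = 50.6/(133 * 0.8184) = 0.46

0.46 deg


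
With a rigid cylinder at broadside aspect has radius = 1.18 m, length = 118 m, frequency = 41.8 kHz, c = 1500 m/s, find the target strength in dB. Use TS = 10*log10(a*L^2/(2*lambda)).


53.6 dB


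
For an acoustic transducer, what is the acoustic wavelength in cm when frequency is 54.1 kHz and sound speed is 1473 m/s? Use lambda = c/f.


2.72 cm


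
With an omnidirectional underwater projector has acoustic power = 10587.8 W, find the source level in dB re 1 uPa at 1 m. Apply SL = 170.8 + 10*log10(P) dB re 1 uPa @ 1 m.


SL = 170.8 + 10*log10(10587.8) = 170.8 + 40.25 = 211.05

211.05 dB


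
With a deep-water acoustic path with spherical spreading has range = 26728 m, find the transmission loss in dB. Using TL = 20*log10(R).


TL = 20*log10(26728) = 88.54

88.54 dB


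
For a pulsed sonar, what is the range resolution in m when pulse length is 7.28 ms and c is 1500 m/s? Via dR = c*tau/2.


dR = c*tau/2 = 1500 * 7.28e-3 / 2 = 5.46

5.46 m


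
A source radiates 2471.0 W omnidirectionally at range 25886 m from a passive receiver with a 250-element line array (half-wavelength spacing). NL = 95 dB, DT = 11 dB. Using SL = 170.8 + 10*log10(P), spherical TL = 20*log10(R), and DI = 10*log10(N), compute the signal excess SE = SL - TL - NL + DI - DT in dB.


Step 1: SL = 170.8 + 10*log10(2471.0) = 204.73 dB
Step 2: TL = 20*log10(25886) = 88.26 dB
Step 3: DI = 10*log10(250) = 23.98 dB
Step 4: SE = SL - TL - NL + DI - DT = 204.73 - 88.26 - 95 + 23.98 - 11 = 34.45

34.45 dB


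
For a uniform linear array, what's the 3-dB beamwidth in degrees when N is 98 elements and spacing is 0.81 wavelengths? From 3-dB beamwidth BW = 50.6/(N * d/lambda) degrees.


BW = 50.6 / (98 * 0.81) = 50.6 / 79.38 = 0.64

0.64 deg


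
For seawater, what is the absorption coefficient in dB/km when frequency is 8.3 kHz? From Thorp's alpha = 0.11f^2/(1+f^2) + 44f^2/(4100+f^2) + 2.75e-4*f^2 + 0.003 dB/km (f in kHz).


0.857 dB/km


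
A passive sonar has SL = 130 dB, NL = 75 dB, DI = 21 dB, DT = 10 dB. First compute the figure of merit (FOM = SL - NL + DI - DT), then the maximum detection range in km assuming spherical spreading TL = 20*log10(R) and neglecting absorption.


Step 1: FOM = SL - NL + DI - DT = 130 - 75 + 21 - 10 = 66 dB
Step 2: at max range FOM = TL = 20*log10(R), so R = 10^(66/20) = 1995.26 m = 2.0 km

2.0 km


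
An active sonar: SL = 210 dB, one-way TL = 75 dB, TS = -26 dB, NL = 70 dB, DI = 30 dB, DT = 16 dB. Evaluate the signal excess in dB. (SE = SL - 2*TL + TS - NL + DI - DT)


SE = SL - 2*TL + TS - NL + DI - DT = 210 - 2*75 + (-26) - 70 + 30 - 16 = -22

-22 dB


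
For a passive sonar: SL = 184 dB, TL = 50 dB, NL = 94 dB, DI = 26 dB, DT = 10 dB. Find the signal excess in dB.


SE = SL - TL - NL + DI - DT = 184 - 50 - 94 + 26 - 10 = 56

56 dB


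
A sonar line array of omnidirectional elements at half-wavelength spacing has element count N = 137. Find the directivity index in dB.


DI = 10*log10(137) = 21.37

21.37 dB


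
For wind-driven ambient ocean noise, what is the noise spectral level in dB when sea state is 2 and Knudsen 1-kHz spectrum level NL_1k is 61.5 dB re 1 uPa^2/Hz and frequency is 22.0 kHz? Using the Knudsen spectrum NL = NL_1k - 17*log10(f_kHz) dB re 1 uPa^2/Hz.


38.68 dB


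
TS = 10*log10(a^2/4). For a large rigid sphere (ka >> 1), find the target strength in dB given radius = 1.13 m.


TS = 10*log10(1.13^2 / 4) = 10*log10(0.319225) = -4.96

-4.96 dB


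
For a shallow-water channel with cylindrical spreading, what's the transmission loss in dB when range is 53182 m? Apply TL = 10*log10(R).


TL = 10*log10(53182) = 47.26

47.26 dB


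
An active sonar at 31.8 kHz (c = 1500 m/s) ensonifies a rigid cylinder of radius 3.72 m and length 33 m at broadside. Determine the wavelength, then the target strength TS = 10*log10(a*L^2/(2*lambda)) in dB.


Step 1: lambda = c/f = 1500/31800 = 0.04717 m
Step 2: TS = 10*log10(a*L^2/(2*lambda)) = 10*log10(3.72*33^2/(2*0.04717)) = 46.33

46.33 dB


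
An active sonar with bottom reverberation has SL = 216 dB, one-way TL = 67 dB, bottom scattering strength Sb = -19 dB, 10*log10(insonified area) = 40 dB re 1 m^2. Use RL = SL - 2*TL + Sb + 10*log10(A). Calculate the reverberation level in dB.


103 dB


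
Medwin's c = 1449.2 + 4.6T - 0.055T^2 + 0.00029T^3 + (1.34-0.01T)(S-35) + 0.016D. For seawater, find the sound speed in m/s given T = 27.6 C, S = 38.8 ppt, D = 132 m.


1546.52 m/s


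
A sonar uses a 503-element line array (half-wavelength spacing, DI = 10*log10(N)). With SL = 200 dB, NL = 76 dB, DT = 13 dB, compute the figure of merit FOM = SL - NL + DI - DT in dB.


Step 1: DI = 10*log10(503) = 27.02 dB
Step 2: FOM = SL - NL + DI - DT = 200 - 76 + 27.02 - 13 = 138.02

138.02 dB


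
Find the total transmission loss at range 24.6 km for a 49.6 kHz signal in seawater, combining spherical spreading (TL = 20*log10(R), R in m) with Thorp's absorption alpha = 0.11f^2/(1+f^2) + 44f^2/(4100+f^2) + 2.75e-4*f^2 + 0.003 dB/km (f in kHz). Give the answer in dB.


Step 1 (Thorp): alpha = 0.11*2460.16/(1+2460.16) + 44*2460.16/(4100+2460.16) + 2.75e-4*2460.16 + 0.003 = 17.2902 dB/km
Step 2: TL_spread = 20*log10(24600) = 87.82 dB
Step 3: TL_abs = alpha*R = 17.2902 * 24.6 = 425.34 dB
Step 4: TL_total = 87.82 + 425.34 = 513.16

513.16 dB


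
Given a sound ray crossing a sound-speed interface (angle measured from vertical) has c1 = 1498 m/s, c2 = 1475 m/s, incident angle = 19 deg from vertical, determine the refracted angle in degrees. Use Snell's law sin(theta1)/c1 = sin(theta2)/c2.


sin(theta2) = (c2/c1)*sin(theta1) = (1475/1498)*sin(19 deg) = 0.32057
theta2 = arcsin(0.32057) = 18.7

18.7 deg


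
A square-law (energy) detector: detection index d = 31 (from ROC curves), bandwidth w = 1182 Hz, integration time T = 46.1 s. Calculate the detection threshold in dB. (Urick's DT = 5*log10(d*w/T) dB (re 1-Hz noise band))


14.5 dB


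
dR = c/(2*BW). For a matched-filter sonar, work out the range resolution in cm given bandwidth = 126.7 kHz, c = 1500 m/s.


dR = c/(2*BW) = 1500 / (2 * 126.7e3) = 0.0059 m = 0.59 cm

0.59 cm


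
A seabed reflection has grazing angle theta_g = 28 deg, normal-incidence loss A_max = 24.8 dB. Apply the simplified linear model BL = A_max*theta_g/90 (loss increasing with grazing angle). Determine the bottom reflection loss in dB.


BL = A_max * theta_g / 90 = 24.8 * 28 / 90 = 7.72

7.72 dB


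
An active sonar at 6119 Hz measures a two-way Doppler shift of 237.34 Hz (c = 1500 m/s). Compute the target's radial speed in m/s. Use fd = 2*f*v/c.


From fd = 2*f*v/c, v = c*fd/(2*f) = 1500 * 237.34 / (2*6119) = 29.09

29.09 m/s


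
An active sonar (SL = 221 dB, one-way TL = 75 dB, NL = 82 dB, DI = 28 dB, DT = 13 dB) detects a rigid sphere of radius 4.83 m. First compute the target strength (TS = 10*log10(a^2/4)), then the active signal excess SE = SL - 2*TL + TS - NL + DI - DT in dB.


Step 1: TS = 10*log10(4.83^2/4) = 7.66 dB
Step 2: SE = SL - 2*TL + TS - NL + DI - DT = 221 - 2*75 + (7.66) - 82 + 28 - 13 = 11.66

11.66 dB


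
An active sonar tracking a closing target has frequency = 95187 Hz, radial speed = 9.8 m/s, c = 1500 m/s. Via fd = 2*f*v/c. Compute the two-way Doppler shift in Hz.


fd = 2*f*v/c = 2 * 95187 * 9.8 / 1500 = 1243.78

1243.78 Hz


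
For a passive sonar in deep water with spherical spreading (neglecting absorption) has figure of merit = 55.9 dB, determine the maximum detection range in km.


At max range FOM = TL, so 20*log10(R) = 55.9
R = 10^(55.9/20) = 623.73 m = 0.62 km

0.62 km


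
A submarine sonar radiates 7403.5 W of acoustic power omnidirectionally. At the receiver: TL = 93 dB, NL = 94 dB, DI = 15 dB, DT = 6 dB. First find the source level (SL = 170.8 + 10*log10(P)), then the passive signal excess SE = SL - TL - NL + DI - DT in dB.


Step 1: SL = 170.8 + 10*log10(7403.5) = 209.49 dB
Step 2: SE = SL - TL - NL + DI - DT = 209.49 - 93 - 94 + 15 - 6 = 31.49

31.49 dB


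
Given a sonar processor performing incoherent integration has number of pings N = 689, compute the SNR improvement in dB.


Gain = 5*log10(689) = 14.19

14.19 dB


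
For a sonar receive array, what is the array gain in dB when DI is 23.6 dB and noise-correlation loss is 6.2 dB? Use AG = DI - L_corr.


AG = DI - L_corr = 23.6 - 6.2 = 17.4

17.4 dB


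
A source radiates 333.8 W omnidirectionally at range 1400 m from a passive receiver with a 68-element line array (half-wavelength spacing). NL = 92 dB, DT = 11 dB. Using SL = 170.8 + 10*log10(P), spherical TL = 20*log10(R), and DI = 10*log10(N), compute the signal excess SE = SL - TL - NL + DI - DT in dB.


Step 1: SL = 170.8 + 10*log10(333.8) = 196.03 dB
Step 2: TL = 20*log10(1400) = 62.92 dB
Step 3: DI = 10*log10(68) = 18.33 dB
Step 4: SE = SL - TL - NL + DI - DT = 196.03 - 62.92 - 92 + 18.33 - 11 = 48.44

48.44 dB


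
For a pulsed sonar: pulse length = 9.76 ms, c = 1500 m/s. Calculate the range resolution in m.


dR = c*tau/2 = 1500 * 9.76e-3 / 2 = 7.32

7.32 m


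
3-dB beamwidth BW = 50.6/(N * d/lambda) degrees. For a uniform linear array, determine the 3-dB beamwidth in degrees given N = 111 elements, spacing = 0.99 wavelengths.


BW = 50.6 / (111 * 0.99) = 50.6 / 109.89 = 0.46

0.46 deg


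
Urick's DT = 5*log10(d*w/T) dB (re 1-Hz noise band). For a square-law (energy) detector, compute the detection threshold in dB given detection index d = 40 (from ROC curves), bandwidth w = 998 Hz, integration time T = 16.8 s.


16.88 dB


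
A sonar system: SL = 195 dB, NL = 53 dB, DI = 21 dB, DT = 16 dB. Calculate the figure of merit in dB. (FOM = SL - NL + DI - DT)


FOM = SL - NL + DI - DT = 195 - 53 + 21 - 16 = 147

147 dB


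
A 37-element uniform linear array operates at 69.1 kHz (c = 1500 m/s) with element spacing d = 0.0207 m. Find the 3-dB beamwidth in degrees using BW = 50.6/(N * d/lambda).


Step 1: lambda = 1500/69100 = 0.02171 m
Step 2: d/lambda = 0.0207/0.02171 = 0.9535
Step 3: BW = 50.6/(N * d/lambda) = 50.6/(37 * 0.9535) = 1.43

1.43 deg


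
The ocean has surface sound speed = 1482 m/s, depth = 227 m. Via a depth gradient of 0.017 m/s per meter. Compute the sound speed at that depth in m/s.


1485.859 m/s


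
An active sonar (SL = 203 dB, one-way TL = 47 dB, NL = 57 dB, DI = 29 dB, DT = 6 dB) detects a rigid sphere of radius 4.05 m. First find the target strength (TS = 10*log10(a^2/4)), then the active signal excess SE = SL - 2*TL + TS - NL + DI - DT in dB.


Step 1: TS = 10*log10(4.05^2/4) = 6.13 dB
Step 2: SE = SL - 2*TL + TS - NL + DI - DT = 203 - 2*47 + (6.13) - 57 + 29 - 6 = 81.13

81.13 dB


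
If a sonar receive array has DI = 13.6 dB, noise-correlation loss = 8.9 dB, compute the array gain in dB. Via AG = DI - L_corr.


AG = DI - L_corr = 13.6 - 8.9 = 4.7

4.7 dB


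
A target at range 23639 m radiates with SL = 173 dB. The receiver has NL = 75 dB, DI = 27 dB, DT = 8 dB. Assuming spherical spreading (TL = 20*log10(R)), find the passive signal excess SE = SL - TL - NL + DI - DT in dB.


Step 1: TL = 20*log10(23639) = 87.47 dB
Step 2: SE = 173 - 87.47 - 75 + 27 - 8 = 29.53

29.53 dB


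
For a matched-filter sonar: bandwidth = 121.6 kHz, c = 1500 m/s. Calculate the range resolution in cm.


0.62 cm


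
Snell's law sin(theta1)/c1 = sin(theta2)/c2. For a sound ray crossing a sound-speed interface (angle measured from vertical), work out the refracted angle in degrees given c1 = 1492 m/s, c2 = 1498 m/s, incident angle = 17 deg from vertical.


sin(theta2) = (c2/c1)*sin(theta1) = (1498/1492)*sin(17 deg) = 0.29355
theta2 = arcsin(0.29355) = 17.07

17.07 deg


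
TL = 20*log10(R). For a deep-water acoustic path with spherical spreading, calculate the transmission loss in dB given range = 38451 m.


TL = 20*log10(38451) = 91.7

91.7 dB


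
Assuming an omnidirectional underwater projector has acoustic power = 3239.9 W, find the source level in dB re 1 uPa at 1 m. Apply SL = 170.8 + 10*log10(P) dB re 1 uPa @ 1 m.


SL = 170.8 + 10*log10(3239.9) = 170.8 + 35.11 = 205.91

205.91 dB


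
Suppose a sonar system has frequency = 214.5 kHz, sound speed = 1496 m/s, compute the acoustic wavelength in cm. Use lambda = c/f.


lambda = c/f = 1496 / 214500 = 0.007 m = 0.7 cm

0.7 cm
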